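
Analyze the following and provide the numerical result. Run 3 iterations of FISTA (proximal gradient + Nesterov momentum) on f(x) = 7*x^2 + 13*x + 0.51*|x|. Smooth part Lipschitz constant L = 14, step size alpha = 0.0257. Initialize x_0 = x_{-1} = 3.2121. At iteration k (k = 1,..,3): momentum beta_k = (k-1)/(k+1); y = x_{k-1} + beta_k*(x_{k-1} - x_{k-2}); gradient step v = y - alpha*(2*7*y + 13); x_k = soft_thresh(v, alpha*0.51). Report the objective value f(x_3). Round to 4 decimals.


FISTA on f(x) = 7*x^2 + 13*x + 0.51*|x|
L = 14, alpha = 0.0257
Iteration 1: beta = 0.0, y = 3.2121 + 0.0*(3.2121 - 3.2121) = 3.2121
  grad(y) = 57.9694, v = y - alpha*grad = 1.7223
  prox(v) = soft_thresh(1.7223, 0.0131) = 1.7092
Iteration 2: beta = 0.3333, y = 1.7092 + 0.3333*(1.7092 - 3.2121) = 1.2082
  grad(y) = 29.9149, v = y - alpha*grad = 0.4394
  prox(v) = soft_thresh(0.4394, 0.0131) = 0.4263
Iteration 3: beta = 0.5, y = 0.4263 + 0.5*(0.4263 - 1.7092) = -0.2152
  grad(y) = 9.9878, v = y - alpha*grad = -0.4718
  prox(v) = soft_thresh(-0.4718, 0.0131) = -0.4587
f(x_3) = 7*(-0.4587)^2 + 13*(-0.4587) + 0.51*|-0.4587| = -4.2566


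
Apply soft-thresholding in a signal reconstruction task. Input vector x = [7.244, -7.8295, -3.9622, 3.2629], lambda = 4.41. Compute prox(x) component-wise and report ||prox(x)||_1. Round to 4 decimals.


Soft-thresholding with lambda = 4.41:
prox(7.244) = sign(7.244)*max(|7.244| - 4.41, 0) = 2.834
prox(-7.8295) = sign(-7.8295)*max(|-7.8295| - 4.41, 0) = -3.4195
prox(-3.9622) = sign(-3.9622)*max(|-3.9622| - 4.41, 0) = 0.0
prox(3.2629) = sign(3.2629)*max(|3.2629| - 4.41, 0) = 0.0
prox(x) = [2.834, -3.4195, 0.0, 0.0]
||prox(x)||_1 = 2.834 + 3.4195 + 0.0 + 0.0 = 6.2535


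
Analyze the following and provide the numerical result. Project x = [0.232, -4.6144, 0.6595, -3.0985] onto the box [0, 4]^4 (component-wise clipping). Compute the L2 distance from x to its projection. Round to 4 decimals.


Project each component onto [0, 4].
clip(0.232) = 0.232, clip(-4.6144) = 0.0, clip(0.6595) = 0.6595, clip(-3.0985) = 0.0
Projection = [0.232, 0.0, 0.6595, 0.0]
Squared diffs: [0.0, 21.2927, 0.0, 9.6007]
Distance = sqrt(30.8934) = 5.5582


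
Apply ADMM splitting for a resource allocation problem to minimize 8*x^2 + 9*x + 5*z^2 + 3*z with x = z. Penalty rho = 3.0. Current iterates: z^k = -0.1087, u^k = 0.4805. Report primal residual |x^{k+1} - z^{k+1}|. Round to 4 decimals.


ADMM iteration with rho = 3.0, z^k = -0.1087, u^k = 0.4805
Step 1: x-update.
Minimize 8*x^2 + 9*x + (3.0/2)*(x + 0.1087 + 0.4805)^2
FOC: (2*8 + 3.0)*x = -9 + 3.0*(-0.1087 - 0.4805)
x^{k+1} = -0.5667
Step 2: z-update.
Minimize 5*z^2 + 3*z + (3.0/2)*(-0.5667 - z + 0.4805)^2
FOC: (2*5 + 3.0)*z = -3 + 3.0*(-0.5667 + 0.4805)
z^{k+1} = -0.2507
Step 3: u-update.
u^{k+1} = 0.4805 - 0.5667 + 0.2507 = 0.1644
Step 4: Primal residual = |-0.5667 + 0.2507| = 0.3161


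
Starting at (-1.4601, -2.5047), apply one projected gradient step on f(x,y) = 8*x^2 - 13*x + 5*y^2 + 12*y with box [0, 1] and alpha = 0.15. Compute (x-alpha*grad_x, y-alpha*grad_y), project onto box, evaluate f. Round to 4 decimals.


Step 1: Compute gradient at (-1.4601, -2.5047).
grad_x = 2*8*-1.4601 - 13 = -36.3616
grad_y = 2*5*-2.5047 + 12 = -13.047
Step 2: Gradient step.
x_raw = -1.4601 - 0.15*-36.3616 = 3.9941
y_raw = -2.5047 - 0.15*-13.047 = -0.5477
Step 3: Project onto [0, 1].
x_proj = clip(3.9941) = 1.0
y_proj = clip(-0.5477) = 0.0
Step 4: Evaluate f.
f(1.0, 0.0) = -5.0


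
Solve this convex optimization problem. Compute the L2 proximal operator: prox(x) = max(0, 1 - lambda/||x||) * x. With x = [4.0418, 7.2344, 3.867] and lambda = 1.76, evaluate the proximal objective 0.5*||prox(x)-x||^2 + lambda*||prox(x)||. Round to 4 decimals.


Step 1: Compute ||x||.
||x|| = 9.1447
Step 2: Compute scaling factor.
scale = max(0, 1 - 1.76/9.1447) = 0.8075
Step 3: prox(x) = [3.2639, 5.8421, 3.1228]
||prox(x)|| = 7.3847
Step 4: Proximal objective.
0.5*||prox-x||^2 = 1.5488
lambda*||prox|| = 12.9971
Total = 14.546


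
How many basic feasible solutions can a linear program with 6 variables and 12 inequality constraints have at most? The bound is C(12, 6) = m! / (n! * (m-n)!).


Each vertex corresponds to some choice of n active constraints out of m, so the number of vertices is at most C(m, n) = m! / (n!(m-n)!).
m = 12, n = 6
Numerator: 12 * 11 * 10 * 9 * 8 * 7
Denominator: 6! = 720
C(12, 6) = 924


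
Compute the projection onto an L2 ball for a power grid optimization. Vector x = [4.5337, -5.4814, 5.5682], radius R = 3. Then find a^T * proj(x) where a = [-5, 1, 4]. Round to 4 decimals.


Step 1: Compute ||x|| (intermediates to 6 decimals).
||x|| = sqrt(4.5337^2 + (-5.4814)^2 + 5.5682^2) = 9.03355
Step 2: Project.
Since ||x|| > R, scale = R/||x|| = 3/9.03355 = 0.332095, proj(x) = scale * x
proj(x) = [1.505619, -1.820346, 1.849171]
Step 3: Dot product.
a^T * proj(x) = -5*1.505619 + 1*(-1.820346) + 4*1.849171 = -1.9518


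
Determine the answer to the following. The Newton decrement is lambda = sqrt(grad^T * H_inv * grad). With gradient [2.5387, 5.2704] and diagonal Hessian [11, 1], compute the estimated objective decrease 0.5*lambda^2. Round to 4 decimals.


Step 1: H is diagonal, so H^(-1) * g = [0.2308, 5.2704].
Step 2: g^T H^(-1) g = sum_i g_i^2 / H_ii
  = (2.5387)^2/11 + (5.2704)^2/1
  = 0.5859 + 27.7771 = 28.363
Step 3: Objective decrease = 0.5 * g^T H^(-1) g = 14.1815


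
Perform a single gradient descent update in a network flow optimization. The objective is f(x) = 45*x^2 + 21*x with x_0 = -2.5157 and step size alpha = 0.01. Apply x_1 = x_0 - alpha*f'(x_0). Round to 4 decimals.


We compute the gradient at x_0 and apply the update.
f'(x) = 90*x + 21
f'(-2.5157) = 90*-2.5157 + 21 = -205.413
x_1 = -2.5157 - 0.01*-205.413 = -0.4616


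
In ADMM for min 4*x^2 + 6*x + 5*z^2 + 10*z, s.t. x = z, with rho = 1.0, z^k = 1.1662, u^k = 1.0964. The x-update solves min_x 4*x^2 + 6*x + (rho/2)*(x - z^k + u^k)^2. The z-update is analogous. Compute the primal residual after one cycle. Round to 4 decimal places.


ADMM iteration with rho = 1.0, z^k = 1.1662, u^k = 1.0964
Step 1: x-update.
Minimize 4*x^2 + 6*x + (1.0/2)*(x - 1.1662 + 1.0964)^2
FOC: (2*4 + 1.0)*x = -6 + 1.0*(1.1662 - 1.0964)
x^{k+1} = -0.6589
Step 2: z-update.
Minimize 5*z^2 + 10*z + (1.0/2)*(-0.6589 - z + 1.0964)^2
FOC: (2*5 + 1.0)*z = -10 + 1.0*(-0.6589 + 1.0964)
z^{k+1} = -0.8693
Step 3: u-update.
u^{k+1} = 1.0964 - 0.6589 + 0.8693 = 1.3068
Step 4: Primal residual = |-0.6589 + 0.8693| = 0.2104


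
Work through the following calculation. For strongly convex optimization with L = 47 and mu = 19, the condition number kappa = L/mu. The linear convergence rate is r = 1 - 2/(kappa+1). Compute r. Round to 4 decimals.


Step 1: Compute the condition number.
kappa = L/mu = 47/19 = 2.4737
Step 2: Compute the convergence rate.
r = 1 - 2/(kappa + 1) = 1 - 2*mu/(L + mu) = (L - mu)/(L + mu) = 28/66 = 0.4242


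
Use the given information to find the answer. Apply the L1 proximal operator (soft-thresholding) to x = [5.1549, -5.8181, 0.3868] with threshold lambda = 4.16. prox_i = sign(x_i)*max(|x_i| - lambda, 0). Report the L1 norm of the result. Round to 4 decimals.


Soft-thresholding with lambda = 4.16:
prox(5.1549) = sign(5.1549)*max(|5.1549| - 4.16, 0) = 0.9949
prox(-5.8181) = sign(-5.8181)*max(|-5.8181| - 4.16, 0) = -1.6581
prox(0.3868) = sign(0.3868)*max(|0.3868| - 4.16, 0) = 0.0
prox(x) = [0.9949, -1.6581, 0.0]
||prox(x)||_1 = 0.9949 + 1.6581 + 0.0 = 2.653


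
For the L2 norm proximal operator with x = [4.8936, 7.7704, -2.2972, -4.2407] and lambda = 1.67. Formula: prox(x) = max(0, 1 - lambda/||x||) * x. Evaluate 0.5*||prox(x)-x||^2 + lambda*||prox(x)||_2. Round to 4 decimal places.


Step 1: Compute ||x||.
||x|| = 10.3724
Step 2: Compute scaling factor.
scale = max(0, 1 - 1.67/10.3724) = 0.839
Step 3: prox(x) = [4.1057, 6.5193, -1.9273, -3.5579]
||prox(x)|| = 8.7024
Step 4: Proximal objective.
0.5*||prox-x||^2 = 1.3945
lambda*||prox|| = 14.533
Total = 15.9275


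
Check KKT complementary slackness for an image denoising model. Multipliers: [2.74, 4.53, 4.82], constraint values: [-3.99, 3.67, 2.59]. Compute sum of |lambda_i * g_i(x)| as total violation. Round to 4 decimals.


KKT complementary slackness check:
lambda_1 * g_1 = 2.74 * -3.99 = -10.9326
lambda_2 * g_2 = 4.53 * 3.67 = 16.6251
lambda_3 * g_3 = 4.82 * 2.59 = 12.4838
Total violation = 10.9326 + 16.6251 + 12.4838 = 40.0415


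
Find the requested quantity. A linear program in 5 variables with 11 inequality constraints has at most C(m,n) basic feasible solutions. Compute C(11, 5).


Each vertex corresponds to some choice of n active constraints out of m, so the number of vertices is at most C(m, n) = m! / (n!(m-n)!).
m = 11, n = 5
Numerator: 11 * 10 * 9 * 8 * 7
Denominator: 5! = 120
C(11, 5) = 462


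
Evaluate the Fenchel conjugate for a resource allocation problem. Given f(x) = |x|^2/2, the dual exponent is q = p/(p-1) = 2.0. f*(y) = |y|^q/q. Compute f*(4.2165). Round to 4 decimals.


The conjugate exponent q satisfies 1/p + 1/q = 1.
p = 2, so q = 2/(2 - 1) = 2.0
|y|^q = 4.2165^2.0 = 17.7789
f*(4.2165) = 17.7789 / 2.0 = 8.8894


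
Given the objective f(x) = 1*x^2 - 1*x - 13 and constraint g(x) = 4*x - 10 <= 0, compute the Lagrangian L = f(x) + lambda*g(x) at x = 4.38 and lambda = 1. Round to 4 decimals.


Step 1: Evaluate f(x).
f(4.38) = 1*4.38^2 - 1*4.38 - 13 = 1.8044
Step 2: Evaluate g(x).
g(4.38) = 4*4.38 - 10 = 7.52
Step 3: Compute Lagrangian.
L = 1.8044 + 1*7.52 = 9.3244


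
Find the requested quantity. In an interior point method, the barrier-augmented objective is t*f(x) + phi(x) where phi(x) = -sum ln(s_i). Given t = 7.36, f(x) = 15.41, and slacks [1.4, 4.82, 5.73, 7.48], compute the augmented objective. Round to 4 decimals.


Step 1: Compute log-barrier.
ln values: [0.3365, 1.5728, 1.7457, 2.0122]
phi = -(0.3365 + 1.5728 + 1.7457 + 2.0122) = -5.6672
Step 2: Compute augmented objective.
t*f(x) = 7.36*15.41 = 113.4176
Total = 113.4176 - 5.6672 = 107.7504


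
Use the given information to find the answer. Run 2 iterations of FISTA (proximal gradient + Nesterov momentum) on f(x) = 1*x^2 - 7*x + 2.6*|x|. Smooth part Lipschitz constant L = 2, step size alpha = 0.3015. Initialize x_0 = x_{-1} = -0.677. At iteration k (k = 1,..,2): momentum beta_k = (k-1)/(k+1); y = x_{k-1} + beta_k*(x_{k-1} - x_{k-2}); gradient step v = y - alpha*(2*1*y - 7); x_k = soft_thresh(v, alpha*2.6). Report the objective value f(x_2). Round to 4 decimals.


FISTA on f(x) = 1*x^2 - 7*x + 2.6*|x|
L = 2, alpha = 0.3015
Iteration 1: beta = 0.0, y = -0.677 + 0.0*(-0.677 + 0.677) = -0.677
  grad(y) = -8.354, v = y - alpha*grad = 1.8417
  prox(v) = soft_thresh(1.8417, 0.7839) = 1.0578
Iteration 2: beta = 0.3333, y = 1.0578 + 0.3333*(1.0578 + 0.677) = 1.6361
  grad(y) = -3.7278, v = y - alpha*grad = 2.76
  prox(v) = soft_thresh(2.76, 0.7839) = 1.9761
f(x_2) = 1*1.9761^2 - 7*1.9761 + 2.6*|1.9761| = -4.7899


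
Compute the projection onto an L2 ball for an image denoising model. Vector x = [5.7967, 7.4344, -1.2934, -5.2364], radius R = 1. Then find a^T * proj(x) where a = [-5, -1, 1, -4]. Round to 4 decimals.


Step 1: Compute ||x|| (intermediates to 6 decimals).
||x|| = sqrt(5.7967^2 + 7.4344^2 + (-1.2934)^2 + (-5.2364)^2) = 10.86116
Step 2: Project.
Since ||x|| > R, scale = R/||x|| = 1/10.86116 = 0.092071, proj(x) = scale * x
proj(x) = [0.533708, 0.684493, -0.119085, -0.482121]
Step 3: Dot product.
a^T * proj(x) = -5*0.533708 - 1*0.684493 + 1*(-0.119085) - 4*(-0.482121) = -1.5436


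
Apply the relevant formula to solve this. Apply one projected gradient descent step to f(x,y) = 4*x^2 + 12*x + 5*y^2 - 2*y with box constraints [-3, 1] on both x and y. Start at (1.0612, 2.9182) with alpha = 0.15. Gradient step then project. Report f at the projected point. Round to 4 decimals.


Step 1: Compute gradient at (1.0612, 2.9182).
grad_x = 2*4*1.0612 + 12 = 20.4896
grad_y = 2*5*2.9182 - 2 = 27.182
Step 2: Gradient step.
x_raw = 1.0612 - 0.15*20.4896 = -2.0122
y_raw = 2.9182 - 0.15*27.182 = -1.1591
Step 3: Project onto [-3, 1].
x_proj = clip(-2.0122) = -2.0122
y_proj = clip(-1.1591) = -1.1591
Step 4: Evaluate f.
f(-2.0122, -1.1591) = 1.0853


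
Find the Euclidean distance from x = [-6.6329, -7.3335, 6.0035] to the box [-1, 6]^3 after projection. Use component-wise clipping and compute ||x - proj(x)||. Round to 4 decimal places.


Project each component onto [-1, 6].
clip(-6.6329) = -1.0, clip(-7.3335) = -1.0, clip(6.0035) = 6.0
Projection = [-1.0, -1.0, 6.0]
Squared diffs: [31.7296, 40.1132, 0.0]
Distance = sqrt(71.8428) = 8.476


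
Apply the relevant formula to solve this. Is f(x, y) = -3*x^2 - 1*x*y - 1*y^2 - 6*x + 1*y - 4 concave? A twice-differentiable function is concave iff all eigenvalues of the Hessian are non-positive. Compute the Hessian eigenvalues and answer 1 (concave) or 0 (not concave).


The Hessian of f(x,y) = -3*x^2 - 1*x*y - 1*y^2 - 6*x + 1*y - 4 is:
H = [[-6, -1], [-1, -2]]
Trace = -6 - 2 = -8
Determinant = -6*-2 - (-1)^2 = 11
Discriminant = (-8)^2 - 4*11 = 20.0
Eigenvalues: lambda_1 = -6.2361, lambda_2 = -1.7639
The function is concave.

1


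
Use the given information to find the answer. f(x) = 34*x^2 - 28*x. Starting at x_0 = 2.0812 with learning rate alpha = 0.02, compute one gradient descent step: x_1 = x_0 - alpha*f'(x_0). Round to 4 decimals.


We compute the gradient at x_0 and apply the update.
f'(x) = 68*x - 28
f'(2.0812) = 68*2.0812 - 28 = 113.5216
x_1 = 2.0812 - 0.02*113.5216 = -0.1892


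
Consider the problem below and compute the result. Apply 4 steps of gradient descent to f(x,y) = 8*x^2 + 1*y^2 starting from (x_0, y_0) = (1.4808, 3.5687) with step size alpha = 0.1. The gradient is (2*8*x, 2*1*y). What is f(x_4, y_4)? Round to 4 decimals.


Gradient descent on f(x,y) = 8*x^2 + 1*y^2.
Starting point: (1.4808, 3.5687), alpha = 0.1
Step 1: grad_x = 2*8*1.4808 = 23.6928, grad_y = 2*1*3.5687 = 7.1374
  x_1 = 1.4808 - 0.1*23.6928 = -0.8885
  y_1 = 3.5687 - 0.1*7.1374 = 2.855
Step 2: grad_x = 2*8*-0.8885 = -14.2157, grad_y = 2*1*2.855 = 5.7099
  x_2 = -0.8885 - 0.1*-14.2157 = 0.5331
  y_2 = 2.855 - 0.1*5.7099 = 2.284
Step 3: grad_x = 2*8*0.5331 = 8.5294, grad_y = 2*1*2.284 = 4.5679
  x_3 = 0.5331 - 0.1*8.5294 = -0.3199
  y_3 = 2.284 - 0.1*4.5679 = 1.8272
Step 4: grad_x = 2*8*-0.3199 = -5.1176, grad_y = 2*1*1.8272 = 3.6543
  x_4 = -0.3199 - 0.1*-5.1176 = 0.1919
  y_4 = 1.8272 - 0.1*3.6543 = 1.4617
f(0.1919, 1.4617) = 8*0.1919^2 + 1*1.4617^2 = 2.4313


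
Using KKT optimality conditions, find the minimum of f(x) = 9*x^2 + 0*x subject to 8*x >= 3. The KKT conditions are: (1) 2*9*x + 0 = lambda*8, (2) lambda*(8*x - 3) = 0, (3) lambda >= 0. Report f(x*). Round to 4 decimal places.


Step 1: Try lambda = 0 (constraint inactive).
x_unc = 0/(2*9) = 0.0
Check: 8*0.0 = 0.0 < 3 -- violated!
Step 2: Constraint must be active: 8*x = 3
x* = 3/8 = 0.375
lambda = (2*9*0.375 + 0)/8 = 0.8438
Step 3: Compute optimal value.
f(x*) = 9*0.375^2 + 0*0.375 = 1.2656


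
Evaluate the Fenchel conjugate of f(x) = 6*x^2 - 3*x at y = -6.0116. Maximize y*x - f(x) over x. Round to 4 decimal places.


f*(y) = sup_x {y*x - a*x^2 - b*x} = sup_x {(y-b)*x - a*x^2}
FOC: (y - b) - 2a*x = 0 => x* = (y - b)/(2a)
x* = (-6.0116 + 3)/(2*6) = -0.251
f*(-6.0116) = (y-b)^2/(4a) = (-6.0116 + 3)^2/(4*6)
= 9.0697/24 = 0.3779


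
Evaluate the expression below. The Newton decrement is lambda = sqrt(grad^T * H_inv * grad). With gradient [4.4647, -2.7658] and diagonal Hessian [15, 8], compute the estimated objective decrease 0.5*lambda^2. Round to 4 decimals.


Step 1: H is diagonal, so H^(-1) * g = [0.2976, -0.3457].
Step 2: g^T H^(-1) g = sum_i g_i^2 / H_ii
  = (4.4647)^2/15 + (-2.7658)^2/8
  = 1.3289 + 0.9562 = 2.2851
Step 3: Objective decrease = 0.5 * g^T H^(-1) g = 1.1426


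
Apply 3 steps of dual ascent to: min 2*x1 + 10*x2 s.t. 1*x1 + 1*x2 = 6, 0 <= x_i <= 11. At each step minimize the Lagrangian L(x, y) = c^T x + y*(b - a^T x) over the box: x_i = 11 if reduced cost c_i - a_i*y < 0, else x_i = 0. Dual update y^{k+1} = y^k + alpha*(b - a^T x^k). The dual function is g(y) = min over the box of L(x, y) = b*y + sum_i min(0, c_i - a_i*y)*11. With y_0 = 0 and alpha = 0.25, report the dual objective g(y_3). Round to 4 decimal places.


Dual ascent for LP: min 2*x1 + 10*x2, 1*x1 + 1*x2 = 6, 0 <= x_i <= 11
Step 1: y^k = 0.0, reduced costs: (2.0, 10.0)
  x^k = (0.0, 0.0), subgradient = b - a^T x = 6.0
  y^{k+1} = 0.0 + 0.25*6.0 = 1.5
Step 2: y^k = 1.5, reduced costs: (0.5, 8.5)
  x^k = (0.0, 0.0), subgradient = b - a^T x = 6.0
  y^{k+1} = 1.5 + 0.25*6.0 = 3.0
Step 3: y^k = 3.0, reduced costs: (-1.0, 7.0)
  x^k = (11.0, 0.0), subgradient = b - a^T x = -5.0
  y^{k+1} = 3.0 + 0.25*-5.0 = 1.75
Dual objective at y_3 = 1.75: reduced costs (0.25, 8.25), box minimizer x = (0.0, 0.0)
g(y_3) = b*y + (c1 - a1*y)*x1 + (c2 - a2*y)*x2 = 6*1.75 + 0.25*0.0 + 8.25*0.0 = 10.5 + 0.0 + 0.0 = 10.5


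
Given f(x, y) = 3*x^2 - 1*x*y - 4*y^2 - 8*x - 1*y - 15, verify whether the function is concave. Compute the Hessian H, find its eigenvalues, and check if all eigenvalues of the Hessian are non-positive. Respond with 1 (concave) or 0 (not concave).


The Hessian of f(x,y) = 3*x^2 - 1*x*y - 4*y^2 - 8*x - 1*y - 15 is:
H = [[6, -1], [-1, -8]]
Trace = 6 - 8 = -2
Determinant = 6*-8 - (-1)^2 = -49
Discriminant = (-2)^2 - 4*-49 = 200.0
Eigenvalues: lambda_1 = -8.0711, lambda_2 = 6.0711
The function is not concave.

0


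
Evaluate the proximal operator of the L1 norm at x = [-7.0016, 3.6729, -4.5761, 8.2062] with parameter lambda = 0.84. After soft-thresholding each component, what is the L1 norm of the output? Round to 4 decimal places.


Soft-thresholding with lambda = 0.84:
prox(-7.0016) = sign(-7.0016)*max(|-7.0016| - 0.84, 0) = -6.1616
prox(3.6729) = sign(3.6729)*max(|3.6729| - 0.84, 0) = 2.8329
prox(-4.5761) = sign(-4.5761)*max(|-4.5761| - 0.84, 0) = -3.7361
prox(8.2062) = sign(8.2062)*max(|8.2062| - 0.84, 0) = 7.3662
prox(x) = [-6.1616, 2.8329, -3.7361, 7.3662]
||prox(x)||_1 = 6.1616 + 2.8329 + 3.7361 + 7.3662 = 20.0968


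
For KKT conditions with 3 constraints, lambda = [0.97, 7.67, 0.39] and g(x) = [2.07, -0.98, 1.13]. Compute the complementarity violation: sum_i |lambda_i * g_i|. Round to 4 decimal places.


KKT complementary slackness check:
lambda_1 * g_1 = 0.97 * 2.07 = 2.0079
lambda_2 * g_2 = 7.67 * -0.98 = -7.5166
lambda_3 * g_3 = 0.39 * 1.13 = 0.4407
Total violation = 2.0079 + 7.5166 + 0.4407 = 9.9652


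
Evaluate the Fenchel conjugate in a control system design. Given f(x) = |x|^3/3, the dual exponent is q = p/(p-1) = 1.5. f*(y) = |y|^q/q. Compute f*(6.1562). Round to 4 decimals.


The conjugate exponent q satisfies 1/p + 1/q = 1.
p = 3, so q = 3/(3 - 1) = 1.5
|y|^q = 6.1562^1.5 = 15.2746
f*(6.1562) = 15.2746 / 1.5 = 10.183


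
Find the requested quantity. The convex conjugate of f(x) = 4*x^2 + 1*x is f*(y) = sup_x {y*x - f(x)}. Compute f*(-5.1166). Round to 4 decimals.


f*(y) = sup_x {y*x - a*x^2 - b*x} = sup_x {(y-b)*x - a*x^2}
FOC: (y - b) - 2a*x = 0 => x* = (y - b)/(2a)
x* = (-5.1166 - 1)/(2*4) = -0.7646
f*(-5.1166) = (y-b)^2/(4a) = (-5.1166 - 1)^2/(4*4)
= 37.4128/16 = 2.3383


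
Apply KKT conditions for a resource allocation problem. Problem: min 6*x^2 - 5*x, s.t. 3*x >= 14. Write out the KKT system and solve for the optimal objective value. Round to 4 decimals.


Step 1: Try lambda = 0 (constraint inactive).
x_unc = 5/(2*6) = 0.4167
Check: 3*0.4167 = 1.2501 < 14 -- violated!
Step 2: Constraint must be active: 3*x = 14
x* = 14/3 = 4.6667 (rounded; the exact value 14/3 is used below)
lambda = (2*6*(14/3) - 5)/3 = 17.0
Step 3: Compute optimal value.
f(x*) = 6*(14/3)^2 - 5*(14/3) = 107.3333


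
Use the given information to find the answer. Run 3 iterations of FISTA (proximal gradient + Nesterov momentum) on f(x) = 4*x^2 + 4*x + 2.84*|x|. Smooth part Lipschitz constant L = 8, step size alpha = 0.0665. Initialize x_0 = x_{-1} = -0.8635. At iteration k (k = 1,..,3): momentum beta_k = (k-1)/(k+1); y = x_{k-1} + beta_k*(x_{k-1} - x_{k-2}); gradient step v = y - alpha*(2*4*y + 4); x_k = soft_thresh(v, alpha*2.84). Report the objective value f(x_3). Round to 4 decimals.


FISTA on f(x) = 4*x^2 + 4*x + 2.84*|x|
L = 8, alpha = 0.0665
Iteration 1: beta = 0.0, y = -0.8635 + 0.0*(-0.8635 + 0.8635) = -0.8635
  grad(y) = -2.908, v = y - alpha*grad = -0.6701
  prox(v) = soft_thresh(-0.6701, 0.1889) = -0.4813
Iteration 2: beta = 0.3333, y = -0.4813 + 0.3333*(-0.4813 + 0.8635) = -0.3538
  grad(y) = 1.1692, v = y - alpha*grad = -0.4316
  prox(v) = soft_thresh(-0.4316, 0.1889) = -0.2427
Iteration 3: beta = 0.5, y = -0.2427 + 0.5*(-0.2427 + 0.4813) = -0.1235
  grad(y) = 3.0122, v = y - alpha*grad = -0.3238
  prox(v) = soft_thresh(-0.3238, 0.1889) = -0.1349
f(x_3) = 4*(-0.1349)^2 + 4*(-0.1349) + 2.84*|-0.1349| = -0.0837


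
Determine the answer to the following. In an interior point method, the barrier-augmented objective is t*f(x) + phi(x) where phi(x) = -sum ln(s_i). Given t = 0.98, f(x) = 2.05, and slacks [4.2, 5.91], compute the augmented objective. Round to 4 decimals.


Step 1: Compute log-barrier.
ln values: [1.4351, 1.7766]
phi = -(1.4351 + 1.7766) = -3.2117
Step 2: Compute augmented objective.
t*f(x) = 0.98*2.05 = 2.009
Total = 2.009 - 3.2117 = -1.2027


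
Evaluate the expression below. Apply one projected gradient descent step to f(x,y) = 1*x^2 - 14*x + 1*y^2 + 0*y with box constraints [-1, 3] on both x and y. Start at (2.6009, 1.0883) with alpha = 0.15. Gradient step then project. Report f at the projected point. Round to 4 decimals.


Step 1: Compute gradient at (2.6009, 1.0883).
grad_x = 2*1*2.6009 - 14 = -8.7982
grad_y = 2*1*1.0883 + 0 = 2.1766
Step 2: Gradient step.
x_raw = 2.6009 - 0.15*-8.7982 = 3.9206
y_raw = 1.0883 - 0.15*2.1766 = 0.7618
Step 3: Project onto [-1, 3].
x_proj = clip(3.9206) = 3.0
y_proj = clip(0.7618) = 0.7618
Step 4: Evaluate f.
f(3.0, 0.7618) = -32.4196


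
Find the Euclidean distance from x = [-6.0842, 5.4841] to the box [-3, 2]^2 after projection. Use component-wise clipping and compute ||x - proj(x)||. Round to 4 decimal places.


Project each component onto [-3, 2].
clip(-6.0842) = -3.0, clip(5.4841) = 2.0
Projection = [-3.0, 2.0]
Squared diffs: [9.5123, 12.139]
Distance = sqrt(21.6513) = 4.6531


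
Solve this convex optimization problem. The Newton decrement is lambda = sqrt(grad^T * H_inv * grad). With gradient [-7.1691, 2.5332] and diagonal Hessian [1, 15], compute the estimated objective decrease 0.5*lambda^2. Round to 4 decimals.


Step 1: H is diagonal, so H^(-1) * g = [-7.1691, 0.1689].
Step 2: g^T H^(-1) g = sum_i g_i^2 / H_ii
  = (-7.1691)^2/1 + (2.5332)^2/15
  = 51.396 + 0.4278 = 51.8238
Step 3: Objective decrease = 0.5 * g^T H^(-1) g = 25.9119


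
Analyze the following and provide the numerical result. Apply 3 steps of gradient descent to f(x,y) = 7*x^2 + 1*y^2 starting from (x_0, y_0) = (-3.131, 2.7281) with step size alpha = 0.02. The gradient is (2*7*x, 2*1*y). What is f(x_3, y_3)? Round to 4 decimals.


Gradient descent on f(x,y) = 7*x^2 + 1*y^2.
Starting point: (-3.131, 2.7281), alpha = 0.02
Step 1: grad_x = 2*7*-3.131 = -43.834, grad_y = 2*1*2.7281 = 5.4562
  x_1 = -3.131 - 0.02*-43.834 = -2.2543
  y_1 = 2.7281 - 0.02*5.4562 = 2.619
Step 2: grad_x = 2*7*-2.2543 = -31.5605, grad_y = 2*1*2.619 = 5.238
  x_2 = -2.2543 - 0.02*-31.5605 = -1.6231
  y_2 = 2.619 - 0.02*5.238 = 2.5142
Step 3: grad_x = 2*7*-1.6231 = -22.7235, grad_y = 2*1*2.5142 = 5.0284
  x_3 = -1.6231 - 0.02*-22.7235 = -1.1686
  y_3 = 2.5142 - 0.02*5.0284 = 2.4136
f(-1.1686, 2.4136) = 7*(-1.1686)^2 + 1*2.4136^2 = 15.3857


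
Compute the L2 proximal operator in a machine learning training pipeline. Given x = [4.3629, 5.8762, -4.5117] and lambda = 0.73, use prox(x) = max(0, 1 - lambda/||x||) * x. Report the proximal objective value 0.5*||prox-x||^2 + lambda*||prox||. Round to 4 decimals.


Step 1: Compute ||x||.
||x|| = 8.5977
Step 2: Compute scaling factor.
scale = max(0, 1 - 0.73/8.5977) = 0.9151
Step 3: prox(x) = [3.9925, 5.3773, -4.1286]
||prox(x)|| = 7.8677
Step 4: Proximal objective.
0.5*||prox-x||^2 = 0.2665
lambda*||prox|| = 5.7434
Total = 6.0099


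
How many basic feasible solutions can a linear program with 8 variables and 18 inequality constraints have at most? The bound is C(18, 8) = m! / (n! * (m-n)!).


Each vertex corresponds to some choice of n active constraints out of m, so the number of vertices is at most C(m, n) = m! / (n!(m-n)!).
m = 18, n = 8
Numerator: 18 * 17 * 16 * 15 * 14 * 13 * 12 * 11
Denominator: 8! = 40320
C(18, 8) = 43758


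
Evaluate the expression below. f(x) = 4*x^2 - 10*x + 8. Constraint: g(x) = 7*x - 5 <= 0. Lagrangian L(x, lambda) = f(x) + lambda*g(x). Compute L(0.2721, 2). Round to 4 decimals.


Step 1: Evaluate f(x).
f(0.2721) = 4*0.2721^2 - 10*0.2721 + 8 = 5.5752
Step 2: Evaluate g(x).
g(0.2721) = 7*0.2721 - 5 = -3.0953
Step 3: Compute Lagrangian.
L = 5.5752 + 2*-3.0953 = -0.6154


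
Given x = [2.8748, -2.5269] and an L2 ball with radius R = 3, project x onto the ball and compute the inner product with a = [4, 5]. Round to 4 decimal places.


Step 1: Compute ||x|| (intermediates to 6 decimals).
||x|| = sqrt(2.8748^2 + (-2.5269)^2) = 3.827492
Step 2: Project.
Since ||x|| > R, scale = R/||x|| = 3/3.827492 = 0.783803, proj(x) = scale * x
proj(x) = [2.253277, -1.980592]
Step 3: Dot product.
a^T * proj(x) = 4*2.253277 + 5*(-1.980592) = -0.8899


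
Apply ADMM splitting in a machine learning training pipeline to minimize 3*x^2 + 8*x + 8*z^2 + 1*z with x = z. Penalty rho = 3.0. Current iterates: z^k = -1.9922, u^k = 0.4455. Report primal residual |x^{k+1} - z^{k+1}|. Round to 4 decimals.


ADMM iteration with rho = 3.0, z^k = -1.9922, u^k = 0.4455
Step 1: x-update.
Minimize 3*x^2 + 8*x + (3.0/2)*(x + 1.9922 + 0.4455)^2
FOC: (2*3 + 3.0)*x = -8 + 3.0*(-1.9922 - 0.4455)
x^{k+1} = -1.7015
Step 2: z-update.
Minimize 8*z^2 + 1*z + (3.0/2)*(-1.7015 - z + 0.4455)^2
FOC: (2*8 + 3.0)*z = -1 + 3.0*(-1.7015 + 0.4455)
z^{k+1} = -0.2509
Step 3: u-update.
u^{k+1} = 0.4455 - 1.7015 + 0.2509 = -1.005
Step 4: Primal residual = |-1.7015 + 0.2509| = 1.4505


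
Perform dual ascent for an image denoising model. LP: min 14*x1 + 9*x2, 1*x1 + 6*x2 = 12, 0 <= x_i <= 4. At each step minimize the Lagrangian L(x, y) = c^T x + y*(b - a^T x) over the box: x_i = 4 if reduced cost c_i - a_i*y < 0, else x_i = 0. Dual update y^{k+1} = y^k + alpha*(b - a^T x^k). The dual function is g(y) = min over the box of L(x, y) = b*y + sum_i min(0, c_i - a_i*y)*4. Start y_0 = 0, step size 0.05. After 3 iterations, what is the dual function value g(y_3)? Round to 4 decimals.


Dual ascent for LP: min 14*x1 + 9*x2, 1*x1 + 6*x2 = 12, 0 <= x_i <= 4
Step 1: y^k = 0.0, reduced costs: (14.0, 9.0)
  x^k = (0.0, 0.0), subgradient = b - a^T x = 12.0
  y^{k+1} = 0.0 + 0.05*12.0 = 0.6
Step 2: y^k = 0.6, reduced costs: (13.4, 5.4)
  x^k = (0.0, 0.0), subgradient = b - a^T x = 12.0
  y^{k+1} = 0.6 + 0.05*12.0 = 1.2
Step 3: y^k = 1.2, reduced costs: (12.8, 1.8)
  x^k = (0.0, 0.0), subgradient = b - a^T x = 12.0
  y^{k+1} = 1.2 + 0.05*12.0 = 1.8
Dual objective at y_3 = 1.8: reduced costs (12.2, -1.8), box minimizer x = (0.0, 4.0)
g(y_3) = b*y + (c1 - a1*y)*x1 + (c2 - a2*y)*x2 = 12*1.8 + 12.2*0.0 + (-1.8)*4.0 = 21.6 + 0.0 - 7.2 = 14.4


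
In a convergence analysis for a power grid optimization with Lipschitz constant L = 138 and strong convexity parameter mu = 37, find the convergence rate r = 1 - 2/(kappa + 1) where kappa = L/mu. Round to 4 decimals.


Step 1: Compute the condition number.
kappa = L/mu = 138/37 = 3.7297
Step 2: Compute the convergence rate.
r = 1 - 2/(kappa + 1) = 1 - 2*mu/(L + mu) = (L - mu)/(L + mu) = 101/175 = 0.5771


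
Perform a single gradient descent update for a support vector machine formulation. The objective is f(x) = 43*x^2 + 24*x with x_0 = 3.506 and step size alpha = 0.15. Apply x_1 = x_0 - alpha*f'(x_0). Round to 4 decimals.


We compute the gradient at x_0 and apply the update.
f'(x) = 86*x + 24
f'(3.506) = 86*3.506 + 24 = 325.516
x_1 = 3.506 - 0.15*325.516 = -45.3214


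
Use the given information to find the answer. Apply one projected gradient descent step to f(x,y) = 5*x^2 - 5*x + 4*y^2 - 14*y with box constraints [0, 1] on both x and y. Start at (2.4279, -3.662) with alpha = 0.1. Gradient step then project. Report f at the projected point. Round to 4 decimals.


Step 1: Compute gradient at (2.4279, -3.662).
grad_x = 2*5*2.4279 - 5 = 19.279
grad_y = 2*4*-3.662 - 14 = -43.296
Step 2: Gradient step.
x_raw = 2.4279 - 0.1*19.279 = 0.5
y_raw = -3.662 - 0.1*-43.296 = 0.6676
Step 3: Project onto [0, 1].
x_proj = clip(0.5) = 0.5
y_proj = clip(0.6676) = 0.6676
Step 4: Evaluate f.
f(0.5, 0.6676) = -8.8136


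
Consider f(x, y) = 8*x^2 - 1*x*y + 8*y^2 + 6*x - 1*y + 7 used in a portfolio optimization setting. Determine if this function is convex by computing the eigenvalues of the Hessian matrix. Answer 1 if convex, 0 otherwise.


The Hessian of f(x,y) = 8*x^2 - 1*x*y + 8*y^2 + 6*x - 1*y + 7 is:
H = [[16, -1], [-1, 16]]
Trace = 16 + 16 = 32
Determinant = 16*16 - (-1)^2 = 255
Discriminant = (32)^2 - 4*255 = 4.0
Eigenvalues: lambda_1 = 15.0, lambda_2 = 17.0
The function is convex.

1


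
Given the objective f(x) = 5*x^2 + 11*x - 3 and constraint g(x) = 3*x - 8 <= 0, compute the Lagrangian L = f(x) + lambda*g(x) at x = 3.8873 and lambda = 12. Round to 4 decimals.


Step 1: Evaluate f(x).
f(3.8873) = 5*3.8873^2 + 11*3.8873 - 3 = 115.3158
Step 2: Evaluate g(x).
g(3.8873) = 3*3.8873 - 8 = 3.6619
Step 3: Compute Lagrangian.
L = 115.3158 + 12*3.6619 = 159.2586


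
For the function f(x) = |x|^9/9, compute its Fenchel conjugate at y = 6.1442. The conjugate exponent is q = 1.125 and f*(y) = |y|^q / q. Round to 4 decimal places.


The conjugate exponent q satisfies 1/p + 1/q = 1.
p = 9, so q = 9/(9 - 1) = 1.125
|y|^q = 6.1442^1.125 = 7.7095
f*(6.1442) = 7.7095 / 1.125 = 6.8528


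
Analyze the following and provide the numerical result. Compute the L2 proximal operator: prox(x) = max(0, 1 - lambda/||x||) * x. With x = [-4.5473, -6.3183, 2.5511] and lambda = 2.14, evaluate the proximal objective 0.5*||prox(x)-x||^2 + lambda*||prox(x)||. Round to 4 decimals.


Step 1: Compute ||x||.
||x|| = 8.1919
Step 2: Compute scaling factor.
scale = max(0, 1 - 2.14/8.1919) = 0.7388
Step 3: prox(x) = [-3.3594, -4.6677, 1.8847]
||prox(x)|| = 6.0519
Step 4: Proximal objective.
0.5*||prox-x||^2 = 2.2898
lambda*||prox|| = 12.9511
Total = 15.2408


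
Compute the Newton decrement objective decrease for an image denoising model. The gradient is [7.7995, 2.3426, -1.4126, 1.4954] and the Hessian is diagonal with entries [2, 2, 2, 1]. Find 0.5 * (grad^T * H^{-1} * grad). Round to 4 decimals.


Step 1: H is diagonal, so H^(-1) * g = [3.8998, 1.1713, -0.7063, 1.4954].
Step 2: g^T H^(-1) g = sum_i g_i^2 / H_ii
  = (7.7995)^2/2 + (2.3426)^2/2 + (-1.4126)^2/2 + (1.4954)^2/1
  = 30.4161 + 2.7439 + 0.9977 + 2.2362 = 36.3939
Step 3: Objective decrease = 0.5 * g^T H^(-1) g = 18.197


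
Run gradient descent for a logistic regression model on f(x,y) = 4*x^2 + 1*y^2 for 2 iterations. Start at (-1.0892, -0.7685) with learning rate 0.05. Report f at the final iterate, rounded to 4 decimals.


Gradient descent on f(x,y) = 4*x^2 + 1*y^2.
Starting point: (-1.0892, -0.7685), alpha = 0.05
Step 1: grad_x = 2*4*-1.0892 = -8.7136, grad_y = 2*1*-0.7685 = -1.537
  x_1 = -1.0892 - 0.05*-8.7136 = -0.6535
  y_1 = -0.7685 - 0.05*-1.537 = -0.6917
Step 2: grad_x = 2*4*-0.6535 = -5.2282, grad_y = 2*1*-0.6917 = -1.3833
  x_2 = -0.6535 - 0.05*-5.2282 = -0.3921
  y_2 = -0.6917 - 0.05*-1.3833 = -0.6225
f(-0.3921, -0.6225) = 4*(-0.3921)^2 + 1*(-0.6225)^2 = 1.0025


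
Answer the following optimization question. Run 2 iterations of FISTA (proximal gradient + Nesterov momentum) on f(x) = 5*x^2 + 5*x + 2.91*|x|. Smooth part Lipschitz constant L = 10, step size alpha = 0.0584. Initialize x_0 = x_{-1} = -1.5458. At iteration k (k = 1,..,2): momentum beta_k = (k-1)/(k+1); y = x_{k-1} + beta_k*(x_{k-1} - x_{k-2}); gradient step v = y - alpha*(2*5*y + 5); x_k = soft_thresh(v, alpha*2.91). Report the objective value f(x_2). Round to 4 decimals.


FISTA on f(x) = 5*x^2 + 5*x + 2.91*|x|
L = 10, alpha = 0.0584
Iteration 1: beta = 0.0, y = -1.5458 + 0.0*(-1.5458 + 1.5458) = -1.5458
  grad(y) = -10.458, v = y - alpha*grad = -0.9351
  prox(v) = soft_thresh(-0.9351, 0.1699) = -0.7651
Iteration 2: beta = 0.3333, y = -0.7651 + 0.3333*(-0.7651 + 1.5458) = -0.5049
  grad(y) = -0.0488, v = y - alpha*grad = -0.502
  prox(v) = soft_thresh(-0.502, 0.1699) = -0.3321
f(x_2) = 5*(-0.3321)^2 + 5*(-0.3321) + 2.91*|-0.3321| = -0.1427


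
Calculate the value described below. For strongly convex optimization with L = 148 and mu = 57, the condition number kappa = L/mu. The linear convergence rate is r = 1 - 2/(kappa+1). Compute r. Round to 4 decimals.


Step 1: Compute the condition number.
kappa = L/mu = 148/57 = 2.5965
Step 2: Compute the convergence rate.
r = 1 - 2/(kappa + 1) = 1 - 2*mu/(L + mu) = (L - mu)/(L + mu) = 91/205 = 0.4439


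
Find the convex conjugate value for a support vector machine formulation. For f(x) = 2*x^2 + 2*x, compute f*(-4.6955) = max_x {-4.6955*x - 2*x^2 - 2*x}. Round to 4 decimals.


f*(y) = sup_x {y*x - a*x^2 - b*x} = sup_x {(y-b)*x - a*x^2}
FOC: (y - b) - 2a*x = 0 => x* = (y - b)/(2a)
x* = (-4.6955 - 2)/(2*2) = -1.6739
f*(-4.6955) = (y-b)^2/(4a) = (-4.6955 - 2)^2/(4*2)
= 44.8297/8 = 5.6037


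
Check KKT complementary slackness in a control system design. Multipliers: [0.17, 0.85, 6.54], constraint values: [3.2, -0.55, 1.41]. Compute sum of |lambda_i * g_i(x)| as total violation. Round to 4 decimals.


KKT complementary slackness check:
lambda_1 * g_1 = 0.17 * 3.2 = 0.544
lambda_2 * g_2 = 0.85 * -0.55 = -0.4675
lambda_3 * g_3 = 6.54 * 1.41 = 9.2214
Total violation = 0.544 + 0.4675 + 9.2214 = 10.2329


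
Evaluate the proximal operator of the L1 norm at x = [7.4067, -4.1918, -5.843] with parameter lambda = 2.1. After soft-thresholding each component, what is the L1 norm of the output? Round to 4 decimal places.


Soft-thresholding with lambda = 2.1:
prox(7.4067) = sign(7.4067)*max(|7.4067| - 2.1, 0) = 5.3067
prox(-4.1918) = sign(-4.1918)*max(|-4.1918| - 2.1, 0) = -2.0918
prox(-5.843) = sign(-5.843)*max(|-5.843| - 2.1, 0) = -3.743
prox(x) = [5.3067, -2.0918, -3.743]
||prox(x)||_1 = 5.3067 + 2.0918 + 3.743 = 11.1415


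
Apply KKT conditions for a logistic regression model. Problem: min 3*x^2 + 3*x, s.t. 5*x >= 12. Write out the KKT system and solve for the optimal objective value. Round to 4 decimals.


Step 1: Try lambda = 0 (constraint inactive).
x_unc = -3/(2*3) = -0.5
Check: 5*-0.5 = -2.5 < 12 -- violated!
Step 2: Constraint must be active: 5*x = 12
x* = 12/5 = 2.4
lambda = (2*3*2.4 + 3)/5 = 3.48
Step 3: Compute optimal value.
f(x*) = 3*2.4^2 + 3*2.4 = 24.48


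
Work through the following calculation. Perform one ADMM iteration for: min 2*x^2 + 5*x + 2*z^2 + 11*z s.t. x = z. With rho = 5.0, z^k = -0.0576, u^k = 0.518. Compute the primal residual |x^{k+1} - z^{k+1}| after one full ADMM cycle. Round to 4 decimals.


ADMM iteration with rho = 5.0, z^k = -0.0576, u^k = 0.518
Step 1: x-update.
Minimize 2*x^2 + 5*x + (5.0/2)*(x + 0.0576 + 0.518)^2
FOC: (2*2 + 5.0)*x = -5 + 5.0*(-0.0576 - 0.518)
x^{k+1} = -0.8753
Step 2: z-update.
Minimize 2*z^2 + 11*z + (5.0/2)*(-0.8753 - z + 0.518)^2
FOC: (2*2 + 5.0)*z = -11 + 5.0*(-0.8753 + 0.518)
z^{k+1} = -1.4207
Step 3: u-update.
u^{k+1} = 0.518 - 0.8753 + 1.4207 = 1.0634
Step 4: Primal residual = |-0.8753 + 1.4207| = 0.5454


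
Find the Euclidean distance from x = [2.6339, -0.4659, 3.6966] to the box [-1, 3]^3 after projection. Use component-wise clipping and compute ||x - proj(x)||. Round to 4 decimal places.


Project each component onto [-1, 3].
clip(2.6339) = 2.6339, clip(-0.4659) = -0.4659, clip(3.6966) = 3.0
Projection = [2.6339, -0.4659, 3.0]
Squared diffs: [0.0, 0.0, 0.4853]
Distance = sqrt(0.4853) = 0.6966


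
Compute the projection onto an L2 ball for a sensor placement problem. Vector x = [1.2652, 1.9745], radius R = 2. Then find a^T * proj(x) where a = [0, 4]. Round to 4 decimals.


Step 1: Compute ||x|| (intermediates to 6 decimals).
||x|| = sqrt(1.2652^2 + 1.9745^2) = 2.345076
Step 2: Project.
Since ||x|| > R, scale = R/||x|| = 2/2.345076 = 0.852851, proj(x) = scale * x
proj(x) = [1.079027, 1.683954]
Step 3: Dot product.
a^T * proj(x) = 0*1.079027 + 4*1.683954 = 6.7358


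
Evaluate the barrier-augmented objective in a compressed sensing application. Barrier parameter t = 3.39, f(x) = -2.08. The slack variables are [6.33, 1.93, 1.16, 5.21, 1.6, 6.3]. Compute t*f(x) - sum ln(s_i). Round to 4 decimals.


Step 1: Compute log-barrier.
ln values: [1.8453, 0.6575, 0.1484, 1.6506, 0.47, 1.8405]
phi = -(1.8453 + 0.6575 + 0.1484 + 1.6506 + 0.47 + 1.8405) = -6.6124
Step 2: Compute augmented objective.
t*f(x) = 3.39*-2.08 = -7.0512
Total = -7.0512 - 6.6124 = -13.6636


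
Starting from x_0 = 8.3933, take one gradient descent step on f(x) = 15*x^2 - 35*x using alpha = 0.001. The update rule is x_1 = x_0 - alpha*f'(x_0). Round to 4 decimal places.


We compute the gradient at x_0 and apply the update.
f'(x) = 30*x - 35
f'(8.3933) = 30*8.3933 - 35 = 216.799
x_1 = 8.3933 - 0.001*216.799 = 8.1765


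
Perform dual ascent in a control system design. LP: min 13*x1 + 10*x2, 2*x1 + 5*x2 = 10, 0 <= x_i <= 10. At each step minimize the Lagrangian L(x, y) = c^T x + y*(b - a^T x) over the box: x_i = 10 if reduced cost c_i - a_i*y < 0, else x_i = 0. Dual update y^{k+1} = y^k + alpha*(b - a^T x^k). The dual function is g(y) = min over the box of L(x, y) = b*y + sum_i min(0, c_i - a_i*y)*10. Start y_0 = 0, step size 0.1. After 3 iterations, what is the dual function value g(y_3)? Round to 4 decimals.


Dual ascent for LP: min 13*x1 + 10*x2, 2*x1 + 5*x2 = 10, 0 <= x_i <= 10
Step 1: y^k = 0.0, reduced costs: (13.0, 10.0)
  x^k = (0.0, 0.0), subgradient = b - a^T x = 10.0
  y^{k+1} = 0.0 + 0.1*10.0 = 1.0
Step 2: y^k = 1.0, reduced costs: (11.0, 5.0)
  x^k = (0.0, 0.0), subgradient = b - a^T x = 10.0
  y^{k+1} = 1.0 + 0.1*10.0 = 2.0
Step 3: y^k = 2.0, reduced costs: (9.0, 0.0)
  x^k = (0.0, 0.0), subgradient = b - a^T x = 10.0
  y^{k+1} = 2.0 + 0.1*10.0 = 3.0
Dual objective at y_3 = 3.0: reduced costs (7.0, -5.0), box minimizer x = (0.0, 10.0)
g(y_3) = b*y + (c1 - a1*y)*x1 + (c2 - a2*y)*x2 = 10*3.0 + 7.0*0.0 + (-5.0)*10.0 = 30.0 + 0.0 - 50.0 = -20.0


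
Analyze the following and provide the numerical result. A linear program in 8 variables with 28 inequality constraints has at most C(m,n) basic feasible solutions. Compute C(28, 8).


Each vertex corresponds to some choice of n active constraints out of m, so the number of vertices is at most C(m, n) = m! / (n!(m-n)!).
m = 28, n = 8
Numerator: 28 * 27 * 26 * 25 * 24 * 23 * 22 * 21
Denominator: 8! = 40320
C(28, 8) = 3108105


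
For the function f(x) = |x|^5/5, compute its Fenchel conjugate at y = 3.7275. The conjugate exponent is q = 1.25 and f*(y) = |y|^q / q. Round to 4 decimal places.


The conjugate exponent q satisfies 1/p + 1/q = 1.
p = 5, so q = 5/(5 - 1) = 1.25
|y|^q = 3.7275^1.25 = 5.1793
f*(3.7275) = 5.1793 / 1.25 = 4.1434


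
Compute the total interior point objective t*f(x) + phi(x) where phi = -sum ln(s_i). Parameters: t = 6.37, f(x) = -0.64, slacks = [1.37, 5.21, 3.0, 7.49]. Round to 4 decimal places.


Step 1: Compute log-barrier.
ln values: [0.3148, 1.6506, 1.0986, 2.0136]
phi = -(0.3148 + 1.6506 + 1.0986 + 2.0136) = -5.0776
Step 2: Compute augmented objective.
t*f(x) = 6.37*-0.64 = -4.0768
Total = -4.0768 - 5.0776 = -9.1544


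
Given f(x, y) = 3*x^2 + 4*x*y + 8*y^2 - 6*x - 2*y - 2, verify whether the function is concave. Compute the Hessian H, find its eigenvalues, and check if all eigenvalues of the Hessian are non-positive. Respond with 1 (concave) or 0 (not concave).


The Hessian of f(x,y) = 3*x^2 + 4*x*y + 8*y^2 - 6*x - 2*y - 2 is:
H = [[6, 4], [4, 16]]
Trace = 6 + 16 = 22
Determinant = 6*16 - (4)^2 = 80
Discriminant = (22)^2 - 4*80 = 164.0
Eigenvalues: lambda_1 = 4.5969, lambda_2 = 17.4031
The function is not concave.

0


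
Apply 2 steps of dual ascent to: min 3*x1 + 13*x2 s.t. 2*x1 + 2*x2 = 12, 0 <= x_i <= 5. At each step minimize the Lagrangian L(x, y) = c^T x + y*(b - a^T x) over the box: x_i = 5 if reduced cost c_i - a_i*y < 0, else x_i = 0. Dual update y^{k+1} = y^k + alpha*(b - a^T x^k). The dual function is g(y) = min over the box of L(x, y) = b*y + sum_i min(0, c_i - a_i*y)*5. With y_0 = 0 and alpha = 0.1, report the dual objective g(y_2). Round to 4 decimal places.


Dual ascent for LP: min 3*x1 + 13*x2, 2*x1 + 2*x2 = 12, 0 <= x_i <= 5
Step 1: y^k = 0.0, reduced costs: (3.0, 13.0)
  x^k = (0.0, 0.0), subgradient = b - a^T x = 12.0
  y^{k+1} = 0.0 + 0.1*12.0 = 1.2
Step 2: y^k = 1.2, reduced costs: (0.6, 10.6)
  x^k = (0.0, 0.0), subgradient = b - a^T x = 12.0
  y^{k+1} = 1.2 + 0.1*12.0 = 2.4
Dual objective at y_2 = 2.4: reduced costs (-1.8, 8.2), box minimizer x = (5.0, 0.0)
g(y_2) = b*y + (c1 - a1*y)*x1 + (c2 - a2*y)*x2 = 12*2.4 + (-1.8)*5.0 + 8.2*0.0 = 28.8 - 9.0 + 0.0 = 19.8
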